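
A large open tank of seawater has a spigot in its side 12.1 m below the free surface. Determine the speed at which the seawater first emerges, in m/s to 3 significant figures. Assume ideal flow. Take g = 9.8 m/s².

15.4 m/s

Bernoulli from surface to hole (P equal, v_surface ≈ 0): v = √(2gh) = √(2×9.8×12.1) = 15.4 m/s.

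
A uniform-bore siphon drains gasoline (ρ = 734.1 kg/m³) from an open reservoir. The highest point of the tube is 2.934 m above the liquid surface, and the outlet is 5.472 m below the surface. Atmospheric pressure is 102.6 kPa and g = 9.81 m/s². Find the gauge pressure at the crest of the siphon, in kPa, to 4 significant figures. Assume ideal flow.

P_gauge = -60.54 kPa

Bernoulli surface→outlet gives ½v² = g·h_out, so v = √(2·9.81·5.472) = 10.36 m/s.
The bore is uniform, so the speed at the crest is the same v. Bernoulli surface→crest: P_atm = P_top + ½ρv² + ρg·h_top.
P_top = 102600 − ½·734.1·10.36² − 734.1·9.81·2.934 = 42060 Pa. So P_gauge = P_top − P_atm = -60540 Pa.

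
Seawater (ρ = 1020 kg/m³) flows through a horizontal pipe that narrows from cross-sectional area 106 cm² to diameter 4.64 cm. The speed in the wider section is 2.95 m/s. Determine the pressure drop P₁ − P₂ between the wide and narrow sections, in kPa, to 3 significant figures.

ΔP ≈ 170 kPa

Continuity gives A₁v₁ = A₂v₂, so v₂ = (106 cm²)/(16.9 cm²) × 2.95 m/s = 18.5 m/s.
With no height change, Bernoulli's equation is P₁ + ½ρv₁² = P₂ + ½ρv₂².
P₁ − P₂ = ½·1020·(18.5² − 2.95²) = ½·1020·333 = 170000 Pa.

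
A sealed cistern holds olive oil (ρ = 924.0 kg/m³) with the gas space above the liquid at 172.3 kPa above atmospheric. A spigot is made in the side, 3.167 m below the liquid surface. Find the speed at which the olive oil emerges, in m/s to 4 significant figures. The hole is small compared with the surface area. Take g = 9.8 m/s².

v ≈ 20.86 m/s

Take point 1 at the surface (v₁ ≈ 0) and point 2 at the hole (at atmospheric pressure). Bernoulli: P₁ + ρg h = P_atm + ½ρv₂².
With P₁ − P_atm = 172300 Pa, v₂ = √(2gh + 2ΔP/ρ) = √(2·9.8·3.167 + 2·172300/924.0) = 20.86 m/s.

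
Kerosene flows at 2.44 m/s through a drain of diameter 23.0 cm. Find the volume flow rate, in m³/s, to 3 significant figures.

0.101 m³/s

Q = A·v = 0.0415 m² × 2.44 m/s = 0.101 m³/s.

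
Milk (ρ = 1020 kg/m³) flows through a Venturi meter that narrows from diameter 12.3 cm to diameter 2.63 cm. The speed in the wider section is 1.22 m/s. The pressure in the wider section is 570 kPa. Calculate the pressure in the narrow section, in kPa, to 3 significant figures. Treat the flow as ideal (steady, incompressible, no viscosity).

P₂ = 208 kPa

Mass conservation (A₁v₁ = A₂v₂) gives v₂ = 1.22 × 119/5.43 = 26.7 m/s.
With no height change, Bernoulli's equation is P₁ + ½ρv₁² = P₂ + ½ρv₂².
P₂ = P₁ − ½ρ(v₂² − v₁²) = 570000 − ½·1020·(26.7² − 1.22²) = 570000 − 362000 = 208000 Pa.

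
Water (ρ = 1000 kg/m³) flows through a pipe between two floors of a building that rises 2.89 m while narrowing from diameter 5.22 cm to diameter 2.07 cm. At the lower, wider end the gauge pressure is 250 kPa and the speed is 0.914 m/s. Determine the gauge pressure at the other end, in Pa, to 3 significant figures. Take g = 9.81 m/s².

205000 Pa

By continuity, v₂ = v₁·A₁/A₂ = 0.914·(21.4/3.37) = 5.81 m/s.
Applying Bernoulli between the two ends and solving for P₂: P₂ = P₁ + ½ρ(v₁² − v₂²) − ρgΔh.
P₂ = 250000 + ½·1000·(0.914² − 5.81²) − 1000·9.81·(+2.89) = 250000 + (-16500) − (28400) = 205000 Pa.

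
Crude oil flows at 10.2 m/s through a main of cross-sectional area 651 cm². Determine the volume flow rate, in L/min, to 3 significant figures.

Q = A·v = 0.0651 m² × 10.2 m/s = 0.664 m³/s.
Converting: 0.664 m³/s × 60000 = 39800 L/min.

Q ≈ 39800 L/min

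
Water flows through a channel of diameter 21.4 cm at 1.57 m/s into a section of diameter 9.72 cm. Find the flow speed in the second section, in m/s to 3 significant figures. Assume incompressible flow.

The volume flow rate is constant, so v₂ = (A₁/A₂)v₁ = (360/74.2)·1.57 = 7.61 m/s.

7.61 m/s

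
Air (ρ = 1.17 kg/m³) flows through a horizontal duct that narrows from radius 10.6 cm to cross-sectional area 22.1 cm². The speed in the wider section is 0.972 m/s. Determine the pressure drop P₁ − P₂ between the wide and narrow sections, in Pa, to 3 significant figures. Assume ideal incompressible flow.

The volume flow rate is constant, so v₂ = (A₁/A₂)v₁ = (353/22.1)·0.972 = 15.5 m/s.
With no height change, Bernoulli's equation is P₁ + ½ρv₁² = P₂ + ½ρv₂².
P₁ − P₂ = ½·1.17·(15.5² − 0.972²) = ½·1.17·240 = 140 Pa.

ΔP ≈ 140 Pa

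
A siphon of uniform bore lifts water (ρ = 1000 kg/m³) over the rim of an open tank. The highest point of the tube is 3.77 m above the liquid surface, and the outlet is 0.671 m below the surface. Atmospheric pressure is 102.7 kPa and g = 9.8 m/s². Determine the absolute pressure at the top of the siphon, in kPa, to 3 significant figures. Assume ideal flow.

P_top ≈ 59.2 kPa

From the surface to the outlet (both open to atmosphere, surface at rest): v = √(2g·h_out) = √(2·9.8·0.671) = 3.63 m/s.
The bore is uniform, so the speed at the crest is the same v. Bernoulli surface→crest: P_atm = P_top + ½ρv² + ρg·h_top.
P_top = 102700 − ½·1000·3.63² − 1000·9.8·3.77 = 59200 Pa.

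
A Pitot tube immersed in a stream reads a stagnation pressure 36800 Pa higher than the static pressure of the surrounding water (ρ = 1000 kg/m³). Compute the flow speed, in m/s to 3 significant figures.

v = 8.58 m/s

The dynamic pressure equals the rise in static pressure at the stagnation point: ΔP = ½ρv².
v = √(2ΔP/ρ) = √(2·36800/1000) = 8.58 m/s.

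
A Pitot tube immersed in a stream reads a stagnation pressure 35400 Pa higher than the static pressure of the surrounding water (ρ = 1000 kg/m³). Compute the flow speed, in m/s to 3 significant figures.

Bernoulli between the free stream and the stagnation point: ½ρv² = P_stag − P_static.
v = √(2ΔP/ρ) = √(2·35400/1000) = 8.41 m/s.

8.41 m/s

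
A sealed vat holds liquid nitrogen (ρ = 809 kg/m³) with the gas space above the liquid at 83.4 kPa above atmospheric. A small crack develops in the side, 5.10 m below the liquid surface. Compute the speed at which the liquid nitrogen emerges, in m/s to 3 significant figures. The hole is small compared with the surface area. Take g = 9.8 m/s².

v ≈ 17.5 m/s

Take point 1 at the surface (v₁ ≈ 0) and point 2 at the hole (at atmospheric pressure). Bernoulli: P₁ + ρg h = P_atm + ½ρv₂².
With P₁ − P_atm = 83400 Pa, v₂ = √(2gh + 2ΔP/ρ) = √(2·9.8·5.10 + 2·83400/809) = 17.5 m/s.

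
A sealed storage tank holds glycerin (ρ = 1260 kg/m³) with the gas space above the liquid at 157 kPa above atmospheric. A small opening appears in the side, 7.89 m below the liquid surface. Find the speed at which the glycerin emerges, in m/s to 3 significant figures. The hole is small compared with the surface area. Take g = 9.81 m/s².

v ≈ 20.1 m/s

Take point 1 at the surface (v₁ ≈ 0) and point 2 at the hole (at atmospheric pressure). Bernoulli: P₁ + ρg h = P_atm + ½ρv₂².
With P₁ − P_atm = 157000 Pa, v₂ = √(2gh + 2ΔP/ρ) = √(2·9.81·7.89 + 2·157000/1260) = 20.1 m/s.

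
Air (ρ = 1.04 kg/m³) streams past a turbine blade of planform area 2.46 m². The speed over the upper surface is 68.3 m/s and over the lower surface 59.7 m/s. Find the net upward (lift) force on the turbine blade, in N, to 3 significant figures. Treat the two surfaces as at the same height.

With equal heights on the two surfaces, Bernoulli gives P_lower − P_upper = ½ρ(v_upper² − v_lower²).
ΔP = ½·1.04·(68.3² − 59.7²) = 572 Pa.
Lift = ΔP · A = 572 × 2.46 = 1410 N.

F = 1410 N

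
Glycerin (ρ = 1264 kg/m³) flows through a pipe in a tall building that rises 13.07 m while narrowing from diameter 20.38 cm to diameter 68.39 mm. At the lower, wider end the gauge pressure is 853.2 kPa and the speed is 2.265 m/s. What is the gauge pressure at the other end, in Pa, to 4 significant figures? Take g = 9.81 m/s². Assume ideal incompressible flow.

P₂ ≈ 438700 Pa

By continuity, v₂ = v₁·A₁/A₂ = 2.265·(326.2/36.73) = 20.11 m/s.
Bernoulli: P₁ + ½ρv₁² + ρg h₁ = P₂ + ½ρv₂² + ρg h₂, so P₂ = P₁ + ½ρ(v₁² − v₂²) − ρg(h₂ − h₁).
P₂ = 853200 + ½·1264·(2.265² − 20.11²) − 1264·9.81·(+13.07) = 853200 + (-252400) − (162100) = 438700 Pa.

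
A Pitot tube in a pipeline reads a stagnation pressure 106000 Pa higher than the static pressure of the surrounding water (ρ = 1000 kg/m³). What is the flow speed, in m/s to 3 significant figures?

14.6 m/s

Bernoulli between the free stream and the stagnation point: ½ρv² = P_stag − P_static.
v = √(2ΔP/ρ) = √(2·106000/1000) = 14.6 m/s.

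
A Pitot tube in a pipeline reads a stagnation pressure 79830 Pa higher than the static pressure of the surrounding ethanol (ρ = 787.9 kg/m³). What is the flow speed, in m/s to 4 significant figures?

Bernoulli between the free stream and the stagnation point: ½ρv² = P_stag − P_static.
v = √(2ΔP/ρ) = √(2·79830/787.9) = 14.24 m/s.

v ≈ 14.24 m/s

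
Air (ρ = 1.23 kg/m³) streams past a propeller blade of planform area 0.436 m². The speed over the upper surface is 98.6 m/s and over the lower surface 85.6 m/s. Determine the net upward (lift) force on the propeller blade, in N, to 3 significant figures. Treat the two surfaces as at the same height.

F ≈ 642 N

With equal heights on the two surfaces, Bernoulli gives P_lower − P_upper = ½ρ(v_upper² − v_lower²).
ΔP = ½·1.23·(98.6² − 85.6²) = 1470 Pa.
Lift = ΔP · A = 1470 × 0.436 = 642 N.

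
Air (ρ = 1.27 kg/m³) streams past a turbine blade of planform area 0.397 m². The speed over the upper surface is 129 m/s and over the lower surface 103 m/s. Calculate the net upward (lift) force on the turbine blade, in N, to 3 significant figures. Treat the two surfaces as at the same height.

With equal heights on the two surfaces, Bernoulli gives P_lower − P_upper = ½ρ(v_upper² − v_lower²).
ΔP = ½·1.27·(129² − 103²) = 3830 Pa.
Lift = ΔP · A = 3830 × 0.397 = 1520 N.

F ≈ 1520 N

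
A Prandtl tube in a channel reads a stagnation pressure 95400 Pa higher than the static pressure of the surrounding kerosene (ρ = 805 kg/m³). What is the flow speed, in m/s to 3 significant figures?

At the stagnation point the flow is brought to rest, so Bernoulli gives P_stag − P_static = ½ρv².
v = √(2ΔP/ρ) = √(2·95400/805) = 15.4 m/s.

v = 15.4 m/s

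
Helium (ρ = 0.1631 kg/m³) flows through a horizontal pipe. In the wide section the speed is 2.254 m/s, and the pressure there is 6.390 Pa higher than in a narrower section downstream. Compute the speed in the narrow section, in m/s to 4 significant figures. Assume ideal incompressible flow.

Horizontal Bernoulli: P₁ + ½ρv₁² = P₂ + ½ρv₂², so v₂² = v₁² + 2(P₁ − P₂)/ρ.
v₂ = √(2.254² + 2·6.390/0.1631) = √(5.081 + 78.36) = 9.134 m/s.

9.134 m/s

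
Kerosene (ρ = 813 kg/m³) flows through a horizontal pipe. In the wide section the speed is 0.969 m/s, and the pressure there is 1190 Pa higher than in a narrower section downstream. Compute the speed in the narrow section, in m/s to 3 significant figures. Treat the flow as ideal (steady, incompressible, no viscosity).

v₂ ≈ 1.97 m/s

Horizontal Bernoulli: P₁ + ½ρv₁² = P₂ + ½ρv₂², so v₂² = v₁² + 2(P₁ − P₂)/ρ.
v₂ = √(0.969² + 2·1190/813) = √(0.939 + 2.93) = 1.97 m/s.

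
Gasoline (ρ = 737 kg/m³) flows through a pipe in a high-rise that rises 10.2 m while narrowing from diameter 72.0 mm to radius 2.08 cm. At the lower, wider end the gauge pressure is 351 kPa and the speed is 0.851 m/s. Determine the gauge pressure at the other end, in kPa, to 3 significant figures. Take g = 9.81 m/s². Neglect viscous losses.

P₂ ≈ 275 kPa

The volume flow rate is constant, so v₂ = (A₁/A₂)v₁ = (40.7/13.6)·0.851 = 2.55 m/s.
Bernoulli: P₁ + ½ρv₁² + ρg h₁ = P₂ + ½ρv₂² + ρg h₂, so P₂ = P₁ + ½ρ(v₁² − v₂²) − ρg(h₂ − h₁).
P₂ = 351000 + ½·737·(0.851² − 2.55²) − 737·9.81·(+10.2) = 351000 + (-2130) − (73700) = 275000 Pa.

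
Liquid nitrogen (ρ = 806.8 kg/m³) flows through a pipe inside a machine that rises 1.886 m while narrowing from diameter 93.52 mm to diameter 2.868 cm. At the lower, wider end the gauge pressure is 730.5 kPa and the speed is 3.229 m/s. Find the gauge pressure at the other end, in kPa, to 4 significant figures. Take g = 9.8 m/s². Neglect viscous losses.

Continuity gives A₁v₁ = A₂v₂, so v₂ = (68.69 cm²)/(6.460 cm²) × 3.229 m/s = 34.33 m/s.
Bernoulli: P₁ + ½ρv₁² + ρg h₁ = P₂ + ½ρv₂² + ρg h₂, so P₂ = P₁ + ½ρ(v₁² − v₂²) − ρg(h₂ − h₁).
P₂ = 730500 + ½·806.8·(3.229² − 34.33²) − 806.8·9.8·(+1.886) = 730500 + (-471300) − (14910) = 244300 Pa.

P₂ = 244.3 kPa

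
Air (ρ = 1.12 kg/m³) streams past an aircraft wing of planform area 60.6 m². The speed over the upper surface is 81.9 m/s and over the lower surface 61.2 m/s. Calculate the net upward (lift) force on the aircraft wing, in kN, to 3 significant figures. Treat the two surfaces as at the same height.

F ≈ 101 kN

With equal heights on the two surfaces, Bernoulli gives P_lower − P_upper = ½ρ(v_upper² − v_lower²).
ΔP = ½·1.12·(81.9² − 61.2²) = 1660 Pa.
Lift = ΔP · A = 1660 × 60.6 = 101000 N.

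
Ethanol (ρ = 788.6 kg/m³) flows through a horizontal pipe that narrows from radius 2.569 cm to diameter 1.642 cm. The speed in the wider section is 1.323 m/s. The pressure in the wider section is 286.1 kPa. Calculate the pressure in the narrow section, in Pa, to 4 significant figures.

P₂ ≈ 220600 Pa

Mass conservation (A₁v₁ = A₂v₂) gives v₂ = 1.323 × 20.73/2.118 = 12.95 m/s.
The pipe is horizontal, so Bernoulli reduces to P₁ + ½ρv₁² = P₂ + ½ρv₂².
P₂ = P₁ − ½ρ(v₂² − v₁²) = 286100 − ½·788.6·(12.95² − 1.323²) = 286100 − 65480 = 220600 Pa.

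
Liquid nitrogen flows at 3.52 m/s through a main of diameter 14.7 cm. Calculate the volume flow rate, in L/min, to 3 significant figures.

Q = A·v = 0.0170 m² × 3.52 m/s = 0.0597 m³/s.
Converting: 0.0597 m³/s × 60000 = 3580 L/min.

Q = 3580 L/min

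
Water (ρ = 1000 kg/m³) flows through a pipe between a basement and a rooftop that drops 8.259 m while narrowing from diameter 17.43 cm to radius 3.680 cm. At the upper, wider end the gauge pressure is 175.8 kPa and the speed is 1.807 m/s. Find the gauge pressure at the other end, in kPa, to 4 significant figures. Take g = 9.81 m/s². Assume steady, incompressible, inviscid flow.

207.1 kPa

Continuity gives A₁v₁ = A₂v₂, so v₂ = (238.6 cm²)/(42.54 cm²) × 1.807 m/s = 10.13 m/s.
Energy conservation along the streamline gives P₂ = P₁ − ½ρ(v₂² − v₁²) − ρg(h₂ − h₁).
P₂ = 175800 + ½·1000·(1.807² − 10.13²) − 1000·9.81·(−8.259) = 175800 + (-49720) − (-81020) = 207100 Pa.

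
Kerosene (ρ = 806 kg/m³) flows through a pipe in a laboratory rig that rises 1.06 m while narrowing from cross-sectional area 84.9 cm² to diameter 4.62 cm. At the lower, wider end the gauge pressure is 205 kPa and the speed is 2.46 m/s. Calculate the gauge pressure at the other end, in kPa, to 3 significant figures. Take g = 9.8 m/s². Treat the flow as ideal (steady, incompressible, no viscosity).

Continuity gives A₁v₁ = A₂v₂, so v₂ = (84.9 cm²)/(16.8 cm²) × 2.46 m/s = 12.5 m/s.
Applying Bernoulli between the two ends and solving for P₂: P₂ = P₁ + ½ρ(v₁² − v₂²) − ρgΔh.
P₂ = 205000 + ½·806·(2.46² − 12.5²) − 806·9.8·(+1.06) = 205000 + (-60100) − (8370) = 137000 Pa.

P₂ = 137 kPa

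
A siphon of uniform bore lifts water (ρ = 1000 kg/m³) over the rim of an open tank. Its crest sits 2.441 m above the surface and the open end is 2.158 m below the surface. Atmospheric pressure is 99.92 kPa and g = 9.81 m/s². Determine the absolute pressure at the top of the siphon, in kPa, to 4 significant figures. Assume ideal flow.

P_top = 54.80 kPa

Bernoulli surface→outlet gives ½v² = g·h_out, so v = √(2·9.81·2.158) = 6.507 m/s.
Continuity keeps v the same throughout the tube; from surface to crest, P_atm + 0 = P_top + ½ρv² + ρg·h_top.
P_top = 99920 − ½·1000·6.507² − 1000·9.81·2.441 = 54800 Pa.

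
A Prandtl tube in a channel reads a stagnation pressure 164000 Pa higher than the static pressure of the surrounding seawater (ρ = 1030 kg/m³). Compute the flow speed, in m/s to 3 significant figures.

v = 17.8 m/s

Bernoulli between the free stream and the stagnation point: ½ρv² = P_stag − P_static.
v = √(2ΔP/ρ) = √(2·164000/1030) = 17.8 m/s.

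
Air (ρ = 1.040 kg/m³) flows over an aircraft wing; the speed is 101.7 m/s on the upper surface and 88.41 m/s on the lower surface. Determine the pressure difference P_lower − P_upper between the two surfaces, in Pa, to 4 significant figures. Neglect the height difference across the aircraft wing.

Bernoulli (same height): P_lower − P_upper = ½ρ(v_upper² − v_lower²).
ΔP = ½·1.040·(101.7² − 88.41²) = 1314 Pa.

ΔP = 1314 Pa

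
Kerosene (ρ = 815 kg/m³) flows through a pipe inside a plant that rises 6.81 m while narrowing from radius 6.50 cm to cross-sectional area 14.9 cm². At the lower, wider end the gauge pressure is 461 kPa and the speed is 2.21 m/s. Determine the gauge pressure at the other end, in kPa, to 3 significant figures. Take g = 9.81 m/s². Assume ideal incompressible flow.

P₂ ≈ 251 kPa

By continuity, v₂ = v₁·A₁/A₂ = 2.21·(133/14.9) = 19.7 m/s.
Energy conservation along the streamline gives P₂ = P₁ − ½ρ(v₂² − v₁²) − ρg(h₂ − h₁).
P₂ = 461000 + ½·815·(2.21² − 19.7²) − 815·9.81·(+6.81) = 461000 + (-156000) − (54400) = 251000 Pa.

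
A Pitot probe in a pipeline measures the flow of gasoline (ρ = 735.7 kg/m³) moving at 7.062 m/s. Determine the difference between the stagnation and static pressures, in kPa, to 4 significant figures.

ΔP = 18.35 kPa

Bernoulli between the free stream and the stagnation point: ½ρv² = P_stag − P_static.
ΔP = ½·735.7·7.062² = 18350 Pa.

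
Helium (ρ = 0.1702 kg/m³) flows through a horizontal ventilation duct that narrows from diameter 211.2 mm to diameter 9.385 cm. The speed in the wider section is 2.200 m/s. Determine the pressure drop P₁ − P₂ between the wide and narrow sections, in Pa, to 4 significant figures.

The volume flow rate is constant, so v₂ = (A₁/A₂)v₁ = (350.3/69.18)·2.200 = 11.14 m/s.
The pipe is horizontal, so Bernoulli reduces to P₁ + ½ρv₁² = P₂ + ½ρv₂².
P₁ − P₂ = ½·0.1702·(11.14² − 2.200²) = ½·0.1702·119.3 = 10.15 Pa.

ΔP ≈ 10.15 Pa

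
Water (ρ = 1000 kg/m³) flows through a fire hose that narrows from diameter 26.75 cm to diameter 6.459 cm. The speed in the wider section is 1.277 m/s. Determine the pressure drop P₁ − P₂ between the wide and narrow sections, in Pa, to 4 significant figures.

ΔP ≈ 239100 Pa

By continuity, v₂ = v₁·A₁/A₂ = 1.277·(562.0/32.77) = 21.90 m/s.
The pipe is horizontal, so Bernoulli reduces to P₁ + ½ρv₁² = P₂ + ½ρv₂².
P₁ − P₂ = ½·1000·(21.90² − 1.277²) = ½·1000·478.1 = 239100 Pa.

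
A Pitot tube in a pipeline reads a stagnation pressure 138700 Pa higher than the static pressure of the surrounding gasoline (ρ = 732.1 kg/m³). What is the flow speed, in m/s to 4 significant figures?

v ≈ 19.47 m/s

Bernoulli between the free stream and the stagnation point: ½ρv² = P_stag − P_static.
v = √(2ΔP/ρ) = √(2·138700/732.1) = 19.47 m/s.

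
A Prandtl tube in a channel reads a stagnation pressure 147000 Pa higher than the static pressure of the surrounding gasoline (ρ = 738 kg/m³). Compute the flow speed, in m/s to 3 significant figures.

v ≈ 20.0 m/s

At the stagnation point the flow is brought to rest, so Bernoulli gives P_stag − P_static = ½ρv².
v = √(2ΔP/ρ) = √(2·147000/738) = 20.0 m/s.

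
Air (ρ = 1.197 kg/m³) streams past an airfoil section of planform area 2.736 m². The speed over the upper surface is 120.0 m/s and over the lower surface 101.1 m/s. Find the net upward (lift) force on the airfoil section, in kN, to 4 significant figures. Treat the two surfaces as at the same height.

F ≈ 6.843 kN

From P + ½ρv² = const at equal height, P_low − P_up = ½ρ(v_up² − v_low²).
ΔP = ½·1.197·(120.0² − 101.1²) = 2501 Pa.
Lift = ΔP · A = 2501 × 2.736 = 6843 N.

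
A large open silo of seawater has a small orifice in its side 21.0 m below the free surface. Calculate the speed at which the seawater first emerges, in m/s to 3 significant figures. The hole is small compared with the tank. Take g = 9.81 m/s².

20.3 m/s

Torricelli's result v = √(2gh) gives v = √(2·9.81·21.0) = 20.3 m/s.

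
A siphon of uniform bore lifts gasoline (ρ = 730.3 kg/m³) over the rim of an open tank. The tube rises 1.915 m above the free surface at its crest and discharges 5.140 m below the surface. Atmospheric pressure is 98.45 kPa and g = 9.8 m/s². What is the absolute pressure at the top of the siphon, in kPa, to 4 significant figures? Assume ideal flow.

P_top ≈ 47.96 kPa

Bernoulli surface→outlet gives ½v² = g·h_out, so v = √(2·9.8·5.140) = 10.04 m/s.
With constant cross-section the crest speed equals v; applying Bernoulli from the surface up to the crest, P_top = P_atm − ½ρv² − ρg·h_top.
P_top = 98450 − ½·730.3·10.04² − 730.3·9.8·1.915 = 47960 Pa.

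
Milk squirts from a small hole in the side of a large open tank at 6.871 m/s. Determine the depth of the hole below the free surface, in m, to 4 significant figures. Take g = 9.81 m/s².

Inverting v = √(2gh) gives h = v² / 2g.
h = 6.871²/(2·9.81) = 47.21/19.62 = 2.406 m.

h = 2.406 m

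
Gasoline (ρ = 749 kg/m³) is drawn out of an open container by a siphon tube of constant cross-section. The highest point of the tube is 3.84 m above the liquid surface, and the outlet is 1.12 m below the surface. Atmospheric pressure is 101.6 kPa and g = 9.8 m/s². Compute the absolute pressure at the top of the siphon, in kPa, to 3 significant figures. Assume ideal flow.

From the surface to the outlet (both open to atmosphere, surface at rest): v = √(2g·h_out) = √(2·9.8·1.12) = 4.69 m/s.
With constant cross-section the crest speed equals v; applying Bernoulli from the surface up to the crest, P_top = P_atm − ½ρv² − ρg·h_top.
P_top = 101600 − ½·749·4.69² − 749·9.8·3.84 = 65200 Pa.

P_top = 65.2 kPa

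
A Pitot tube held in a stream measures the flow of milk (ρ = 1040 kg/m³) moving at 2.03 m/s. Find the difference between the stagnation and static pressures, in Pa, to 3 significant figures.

2140 Pa

At the stagnation point the flow is brought to rest, so Bernoulli gives P_stag − P_static = ½ρv².
ΔP = ½·1040·2.03² = 2140 Pa.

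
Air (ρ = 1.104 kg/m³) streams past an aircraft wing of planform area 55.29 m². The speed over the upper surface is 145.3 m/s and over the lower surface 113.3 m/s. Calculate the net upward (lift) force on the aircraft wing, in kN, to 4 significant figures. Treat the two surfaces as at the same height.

From P + ½ρv² = const at equal height, P_low − P_up = ½ρ(v_up² − v_low²).
ΔP = ½·1.104·(145.3² − 113.3²) = 4568 Pa.
Lift = ΔP · A = 4568 × 55.29 = 252600 N.

F ≈ 252.6 kN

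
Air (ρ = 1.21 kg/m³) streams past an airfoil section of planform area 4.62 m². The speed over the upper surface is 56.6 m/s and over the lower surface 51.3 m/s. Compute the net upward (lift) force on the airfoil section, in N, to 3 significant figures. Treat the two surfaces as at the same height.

The faster flow above has the lower pressure; Bernoulli (same height) gives ΔP = ½ρ(v_up² − v_low²).
ΔP = ½·1.21·(56.6² − 51.3²) = 346 Pa.
Lift = ΔP · A = 346 × 4.62 = 1600 N.

F = 1600 N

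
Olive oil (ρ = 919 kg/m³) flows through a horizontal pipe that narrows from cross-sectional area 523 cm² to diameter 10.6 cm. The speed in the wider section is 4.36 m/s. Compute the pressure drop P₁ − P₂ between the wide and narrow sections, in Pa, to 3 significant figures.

Mass conservation (A₁v₁ = A₂v₂) gives v₂ = 4.36 × 523/88.2 = 25.8 m/s.
The pipe is horizontal, so Bernoulli reduces to P₁ + ½ρv₁² = P₂ + ½ρv₂².
P₁ − P₂ = ½·919·(25.8² − 4.36²) = ½·919·649 = 298000 Pa.

ΔP = 298000 Pa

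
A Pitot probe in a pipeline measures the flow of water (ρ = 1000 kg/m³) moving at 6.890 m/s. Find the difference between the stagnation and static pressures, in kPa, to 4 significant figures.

ΔP ≈ 23.74 kPa

The dynamic pressure equals the rise in static pressure at the stagnation point: ΔP = ½ρv².
ΔP = ½·1000·6.890² = 23740 Pa.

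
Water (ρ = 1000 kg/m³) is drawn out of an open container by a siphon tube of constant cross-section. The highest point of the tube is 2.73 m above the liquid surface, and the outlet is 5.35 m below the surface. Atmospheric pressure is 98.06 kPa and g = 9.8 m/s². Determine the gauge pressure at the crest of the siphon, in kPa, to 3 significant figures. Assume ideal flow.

P_gauge = -79.2 kPa

From the surface to the outlet (both open to atmosphere, surface at rest): v = √(2g·h_out) = √(2·9.8·5.35) = 10.2 m/s.
The bore is uniform, so the speed at the crest is the same v. Bernoulli surface→crest: P_atm = P_top + ½ρv² + ρg·h_top.
P_top = 98060 − ½·1000·10.2² − 1000·9.8·2.73 = 18900 Pa. So P_gauge = P_top − P_atm = -79200 Pa.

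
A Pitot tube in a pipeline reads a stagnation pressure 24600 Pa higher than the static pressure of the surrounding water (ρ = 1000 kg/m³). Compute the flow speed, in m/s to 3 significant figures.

The dynamic pressure equals the rise in static pressure at the stagnation point: ΔP = ½ρv².
v = √(2ΔP/ρ) = √(2·24600/1000) = 7.01 m/s.

v ≈ 7.01 m/s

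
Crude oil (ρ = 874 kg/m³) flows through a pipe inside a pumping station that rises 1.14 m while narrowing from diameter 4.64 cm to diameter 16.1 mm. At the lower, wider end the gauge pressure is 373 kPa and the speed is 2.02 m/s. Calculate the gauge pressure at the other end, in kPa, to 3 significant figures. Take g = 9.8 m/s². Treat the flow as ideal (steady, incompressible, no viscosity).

By continuity, v₂ = v₁·A₁/A₂ = 2.02·(16.9/2.04) = 16.8 m/s.
Bernoulli: P₁ + ½ρv₁² + ρg h₁ = P₂ + ½ρv₂² + ρg h₂, so P₂ = P₁ + ½ρ(v₁² − v₂²) − ρg(h₂ − h₁).
P₂ = 373000 + ½·874·(2.02² − 16.8²) − 874·9.8·(+1.14) = 373000 + (-121000) − (9760) = 242000 Pa.

P₂ ≈ 242 kPa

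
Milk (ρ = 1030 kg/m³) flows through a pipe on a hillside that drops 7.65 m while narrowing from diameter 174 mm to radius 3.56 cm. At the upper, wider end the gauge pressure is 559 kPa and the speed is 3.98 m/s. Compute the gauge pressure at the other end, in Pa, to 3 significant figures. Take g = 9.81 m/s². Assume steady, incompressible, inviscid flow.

P₂ = 353000 Pa

By continuity, v₂ = v₁·A₁/A₂ = 3.98·(238/39.8) = 23.8 m/s.
Applying Bernoulli between the two ends and solving for P₂: P₂ = P₁ + ½ρ(v₁² − v₂²) − ρgΔh.
P₂ = 559000 + ½·1030·(3.98² − 23.8²) − 1030·9.81·(−7.65) = 559000 + (-283000) − (-77300) = 353000 Pa.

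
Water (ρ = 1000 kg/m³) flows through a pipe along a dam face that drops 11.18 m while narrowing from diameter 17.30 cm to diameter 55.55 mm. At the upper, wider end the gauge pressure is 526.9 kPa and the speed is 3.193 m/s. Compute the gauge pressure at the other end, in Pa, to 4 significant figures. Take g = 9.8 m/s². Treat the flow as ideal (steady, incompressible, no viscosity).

Mass conservation (A₁v₁ = A₂v₂) gives v₂ = 3.193 × 235.1/24.24 = 30.97 m/s.
Bernoulli: P₁ + ½ρv₁² + ρg h₁ = P₂ + ½ρv₂² + ρg h₂, so P₂ = P₁ + ½ρ(v₁² − v₂²) − ρg(h₂ − h₁).
P₂ = 526900 + ½·1000·(3.193² − 30.97²) − 1000·9.8·(−11.18) = 526900 + (-474400) − (-109600) = 162000 Pa.

P₂ ≈ 162000 Pa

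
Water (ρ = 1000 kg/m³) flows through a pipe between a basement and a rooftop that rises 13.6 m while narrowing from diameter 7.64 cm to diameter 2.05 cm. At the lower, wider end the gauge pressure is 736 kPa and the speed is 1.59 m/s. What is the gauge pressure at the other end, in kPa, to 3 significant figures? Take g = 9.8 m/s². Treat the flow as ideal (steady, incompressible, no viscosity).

P₂ ≈ 360 kPa

Continuity gives A₁v₁ = A₂v₂, so v₂ = (45.8 cm²)/(3.30 cm²) × 1.59 m/s = 22.1 m/s.
Applying Bernoulli between the two ends and solving for P₂: P₂ = P₁ + ½ρ(v₁² − v₂²) − ρgΔh.
P₂ = 736000 + ½·1000·(1.59² − 22.1²) − 1000·9.8·(+13.6) = 736000 + (-243000) − (133000) = 360000 Pa.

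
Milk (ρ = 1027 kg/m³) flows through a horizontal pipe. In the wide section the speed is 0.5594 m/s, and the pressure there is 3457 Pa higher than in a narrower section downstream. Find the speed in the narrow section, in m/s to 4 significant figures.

v₂ = 2.654 m/s

With h₁ = h₂, rearranging Bernoulli gives v₂ = √(v₁² + 2ΔP/ρ).
v₂ = √(0.5594² + 2·3457/1027) = √(0.3129 + 6.732) = 2.654 m/s.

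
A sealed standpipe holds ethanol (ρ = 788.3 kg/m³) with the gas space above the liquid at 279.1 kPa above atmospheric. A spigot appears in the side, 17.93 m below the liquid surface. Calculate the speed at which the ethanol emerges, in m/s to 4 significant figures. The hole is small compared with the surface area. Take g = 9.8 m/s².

Take point 1 at the surface (v₁ ≈ 0) and point 2 at the hole (at atmospheric pressure). Bernoulli: P₁ + ρg h = P_atm + ½ρv₂².
With P₁ − P_atm = 279100 Pa, v₂ = √(2gh + 2ΔP/ρ) = √(2·9.8·17.93 + 2·279100/788.3) = 32.55 m/s.

32.55 m/s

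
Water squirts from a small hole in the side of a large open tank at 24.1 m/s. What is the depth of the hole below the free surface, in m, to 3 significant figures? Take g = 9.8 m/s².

h ≈ 29.6 m

For a small hole in a large open tank, ½v² = gh, giving h = v²/(2g).
h = 24.1²/(2·9.8) = 581/19.60 = 29.6 m.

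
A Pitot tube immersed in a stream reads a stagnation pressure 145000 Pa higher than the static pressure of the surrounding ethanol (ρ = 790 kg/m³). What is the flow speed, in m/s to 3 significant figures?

19.2 m/s

Bernoulli between the free stream and the stagnation point: ½ρv² = P_stag − P_static.
v = √(2ΔP/ρ) = √(2·145000/790) = 19.2 m/s.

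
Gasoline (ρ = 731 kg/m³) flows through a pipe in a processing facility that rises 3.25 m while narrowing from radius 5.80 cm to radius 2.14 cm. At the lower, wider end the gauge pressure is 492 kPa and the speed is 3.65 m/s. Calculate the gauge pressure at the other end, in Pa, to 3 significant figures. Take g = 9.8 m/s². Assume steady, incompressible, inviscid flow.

The volume flow rate is constant, so v₂ = (A₁/A₂)v₁ = (106/14.4)·3.65 = 26.8 m/s.
Energy conservation along the streamline gives P₂ = P₁ − ½ρ(v₂² − v₁²) − ρg(h₂ − h₁).
P₂ = 492000 + ½·731·(3.65² − 26.8²) − 731·9.8·(+3.25) = 492000 + (-258000) − (23300) = 211000 Pa.

P₂ ≈ 211000 Pa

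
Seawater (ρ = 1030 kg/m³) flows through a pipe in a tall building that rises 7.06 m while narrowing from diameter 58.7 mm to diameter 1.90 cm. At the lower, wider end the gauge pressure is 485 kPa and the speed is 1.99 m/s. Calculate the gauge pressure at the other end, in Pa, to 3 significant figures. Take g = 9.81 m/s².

The volume flow rate is constant, so v₂ = (A₁/A₂)v₁ = (27.1/2.84)·1.99 = 19.0 m/s.
Bernoulli: P₁ + ½ρv₁² + ρg h₁ = P₂ + ½ρv₂² + ρg h₂, so P₂ = P₁ + ½ρ(v₁² − v₂²) − ρg(h₂ − h₁).
P₂ = 485000 + ½·1030·(1.99² − 19.0²) − 1030·9.81·(+7.06) = 485000 + (-184000) − (71300) = 230000 Pa.

230000 Pa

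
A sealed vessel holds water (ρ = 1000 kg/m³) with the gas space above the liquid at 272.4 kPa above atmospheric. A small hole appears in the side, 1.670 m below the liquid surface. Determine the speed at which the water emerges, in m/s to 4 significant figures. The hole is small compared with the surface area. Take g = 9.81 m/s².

Take point 1 at the surface (v₁ ≈ 0) and point 2 at the hole (at atmospheric pressure). Bernoulli: P₁ + ρg h = P_atm + ½ρv₂².
With P₁ − P_atm = 272400 Pa, v₂ = √(2gh + 2ΔP/ρ) = √(2·9.81·1.670 + 2·272400/1000) = 24.03 m/s.

v ≈ 24.03 m/s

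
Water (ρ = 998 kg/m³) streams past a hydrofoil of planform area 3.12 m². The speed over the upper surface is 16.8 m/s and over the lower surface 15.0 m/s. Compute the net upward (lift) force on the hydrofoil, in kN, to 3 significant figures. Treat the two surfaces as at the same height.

F ≈ 89.1 kN

From P + ½ρv² = const at equal height, P_low − P_up = ½ρ(v_up² − v_low²).
ΔP = ½·998·(16.8² − 15.0²) = 28600 Pa.
Lift = ΔP · A = 28600 × 3.12 = 89100 N.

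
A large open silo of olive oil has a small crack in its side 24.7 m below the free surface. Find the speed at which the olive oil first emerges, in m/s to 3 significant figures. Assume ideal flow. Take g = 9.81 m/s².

With the surface at rest and both surface and jet at atmospheric pressure, Bernoulli gives ρg h = ½ρv², so v = √(2gh) = √(2·9.81·24.7) = 22.0 m/s.

v = 22.0 m/s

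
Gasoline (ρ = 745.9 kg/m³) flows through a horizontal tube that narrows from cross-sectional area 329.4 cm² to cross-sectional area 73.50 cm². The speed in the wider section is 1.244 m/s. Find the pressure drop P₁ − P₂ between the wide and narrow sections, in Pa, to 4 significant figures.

ΔP ≈ 11010 Pa

Mass conservation (A₁v₁ = A₂v₂) gives v₂ = 1.244 × 329.4/73.50 = 5.575 m/s.
Along the horizontal streamline, P + ½ρv² is constant.
P₁ − P₂ = ½·745.9·(5.575² − 1.244²) = ½·745.9·29.53 = 11010 Pa.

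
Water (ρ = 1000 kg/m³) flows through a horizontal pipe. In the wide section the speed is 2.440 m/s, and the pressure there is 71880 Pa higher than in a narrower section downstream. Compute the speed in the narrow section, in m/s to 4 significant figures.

With h₁ = h₂, rearranging Bernoulli gives v₂ = √(v₁² + 2ΔP/ρ).
v₂ = √(2.440² + 2·71880/1000) = √(5.954 + 143.8) = 12.24 m/s.

v₂ ≈ 12.24 m/s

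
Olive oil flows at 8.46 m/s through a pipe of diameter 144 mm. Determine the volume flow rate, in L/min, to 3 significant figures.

Q = A·v = 0.0163 m² × 8.46 m/s = 0.138 m³/s.
Converting: 0.138 m³/s × 60000 = 8270 L/min.

8270 L/min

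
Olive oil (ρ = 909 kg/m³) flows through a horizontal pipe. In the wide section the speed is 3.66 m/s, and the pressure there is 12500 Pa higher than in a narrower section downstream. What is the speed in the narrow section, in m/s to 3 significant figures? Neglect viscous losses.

Horizontal Bernoulli: P₁ + ½ρv₁² = P₂ + ½ρv₂², so v₂² = v₁² + 2(P₁ − P₂)/ρ.
v₂ = √(3.66² + 2·12500/909) = √(13.4 + 27.5) = 6.40 m/s.

v₂ ≈ 6.40 m/s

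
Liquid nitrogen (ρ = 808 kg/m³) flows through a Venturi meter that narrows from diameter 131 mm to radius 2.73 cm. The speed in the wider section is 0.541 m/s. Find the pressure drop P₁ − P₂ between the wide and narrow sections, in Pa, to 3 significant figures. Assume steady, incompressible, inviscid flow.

Continuity gives A₁v₁ = A₂v₂, so v₂ = (135 cm²)/(23.4 cm²) × 0.541 m/s = 3.11 m/s.
With no height change, Bernoulli's equation is P₁ + ½ρv₁² = P₂ + ½ρv₂².
P₁ − P₂ = ½·808·(3.11² − 0.541²) = ½·808·9.41 = 3800 Pa.

ΔP = 3800 Pa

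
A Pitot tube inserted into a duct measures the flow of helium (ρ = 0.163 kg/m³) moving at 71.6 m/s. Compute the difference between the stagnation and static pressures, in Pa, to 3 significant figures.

The dynamic pressure equals the rise in static pressure at the stagnation point: ΔP = ½ρv².
ΔP = ½·0.163·71.6² = 418 Pa.

ΔP ≈ 418 Pa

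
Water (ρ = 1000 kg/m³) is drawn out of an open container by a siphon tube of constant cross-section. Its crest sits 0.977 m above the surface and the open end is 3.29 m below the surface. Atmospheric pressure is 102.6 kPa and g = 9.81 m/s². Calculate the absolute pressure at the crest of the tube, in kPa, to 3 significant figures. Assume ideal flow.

From the surface to the outlet (both open to atmosphere, surface at rest): v = √(2g·h_out) = √(2·9.81·3.29) = 8.03 m/s.
The bore is uniform, so the speed at the crest is the same v. Bernoulli surface→crest: P_atm = P_top + ½ρv² + ρg·h_top.
P_top = 102600 − ½·1000·8.03² − 1000·9.81·0.977 = 60700 Pa.

P_top ≈ 60.7 kPa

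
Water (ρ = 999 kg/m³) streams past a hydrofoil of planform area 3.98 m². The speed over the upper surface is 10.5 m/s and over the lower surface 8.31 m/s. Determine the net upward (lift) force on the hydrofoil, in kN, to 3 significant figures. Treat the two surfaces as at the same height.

The faster flow above has the lower pressure; Bernoulli (same height) gives ΔP = ½ρ(v_up² − v_low²).
ΔP = ½·999·(10.5² − 8.31²) = 20600 Pa.
Lift = ΔP · A = 20600 × 3.98 = 81900 N.

F ≈ 81.9 kN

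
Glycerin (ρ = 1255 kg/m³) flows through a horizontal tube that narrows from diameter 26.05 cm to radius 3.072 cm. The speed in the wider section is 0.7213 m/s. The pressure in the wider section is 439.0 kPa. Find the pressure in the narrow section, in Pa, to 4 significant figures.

P₂ = 333800 Pa

Continuity gives A₁v₁ = A₂v₂, so v₂ = (533.0 cm²)/(29.65 cm²) × 0.7213 m/s = 12.97 m/s.
Along the horizontal streamline, P + ½ρv² is constant.
P₂ = P₁ − ½ρ(v₂² − v₁²) = 439000 − ½·1255·(12.97² − 0.7213²) = 439000 − 105200 = 333800 Pa.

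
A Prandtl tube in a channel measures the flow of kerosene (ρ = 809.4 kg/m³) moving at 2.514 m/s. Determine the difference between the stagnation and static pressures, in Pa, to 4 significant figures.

At the stagnation point the flow is brought to rest, so Bernoulli gives P_stag − P_static = ½ρv².
ΔP = ½·809.4·2.514² = 2558 Pa.

ΔP = 2558 Pa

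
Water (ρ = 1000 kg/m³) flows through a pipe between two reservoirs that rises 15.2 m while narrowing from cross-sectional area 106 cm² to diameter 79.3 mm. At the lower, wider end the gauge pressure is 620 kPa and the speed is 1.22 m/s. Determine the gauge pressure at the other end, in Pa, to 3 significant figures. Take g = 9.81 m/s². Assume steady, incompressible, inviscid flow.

Mass conservation (A₁v₁ = A₂v₂) gives v₂ = 1.22 × 106/49.4 = 2.62 m/s.
Bernoulli: P₁ + ½ρv₁² + ρg h₁ = P₂ + ½ρv₂² + ρg h₂, so P₂ = P₁ + ½ρ(v₁² − v₂²) − ρg(h₂ − h₁).
P₂ = 620000 + ½·1000·(1.22² − 2.62²) − 1000·9.81·(+15.2) = 620000 + (-2680) − (149000) = 468000 Pa.

468000 Pa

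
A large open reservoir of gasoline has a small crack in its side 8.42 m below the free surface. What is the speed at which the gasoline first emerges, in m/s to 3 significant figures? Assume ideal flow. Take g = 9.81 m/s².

The surface is effectively still and both ends are open, so ½v² = gh and v = √(2·9.81·8.42) = 12.9 m/s.

v ≈ 12.9 m/s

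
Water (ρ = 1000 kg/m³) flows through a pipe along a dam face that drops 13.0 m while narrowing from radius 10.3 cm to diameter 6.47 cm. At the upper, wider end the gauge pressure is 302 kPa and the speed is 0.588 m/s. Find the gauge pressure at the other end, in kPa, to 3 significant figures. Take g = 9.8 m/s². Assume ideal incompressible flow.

P₂ ≈ 412 kPa

Continuity gives A₁v₁ = A₂v₂, so v₂ = (333 cm²)/(32.9 cm²) × 0.588 m/s = 5.96 m/s.
Bernoulli: P₁ + ½ρv₁² + ρg h₁ = P₂ + ½ρv₂² + ρg h₂, so P₂ = P₁ + ½ρ(v₁² − v₂²) − ρg(h₂ − h₁).
P₂ = 302000 + ½·1000·(0.588² − 5.96²) − 1000·9.8·(−13.0) = 302000 + (-17600) − (-127000) = 412000 Pa.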